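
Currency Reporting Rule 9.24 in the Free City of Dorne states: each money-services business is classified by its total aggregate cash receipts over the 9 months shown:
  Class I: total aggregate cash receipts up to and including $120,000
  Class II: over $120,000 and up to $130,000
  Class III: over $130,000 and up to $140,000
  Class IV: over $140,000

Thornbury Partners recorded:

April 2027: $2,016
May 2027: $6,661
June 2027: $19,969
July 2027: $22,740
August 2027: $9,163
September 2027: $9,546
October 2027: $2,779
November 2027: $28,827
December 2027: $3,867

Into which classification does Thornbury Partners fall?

Total aggregate cash receipts: $2,016 + $6,661 + $19,969 + $22,740 + $9,163 + $9,546 + $2,779 + $28,827 + $3,867 = $105,568.
$105,568 ≤ $120,000, so Class I applies.

Class I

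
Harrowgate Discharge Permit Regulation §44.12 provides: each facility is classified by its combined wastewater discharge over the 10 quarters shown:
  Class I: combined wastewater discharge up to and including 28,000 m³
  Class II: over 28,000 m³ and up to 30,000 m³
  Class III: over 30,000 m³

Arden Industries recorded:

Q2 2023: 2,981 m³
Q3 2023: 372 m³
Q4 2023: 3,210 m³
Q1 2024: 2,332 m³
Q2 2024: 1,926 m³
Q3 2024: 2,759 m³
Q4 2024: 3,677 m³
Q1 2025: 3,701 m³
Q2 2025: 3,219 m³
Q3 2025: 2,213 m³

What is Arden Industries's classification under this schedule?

Combined wastewater discharge: 2,981 m³ + 372 m³ + 3,210 m³ + 2,332 m³ + 1,926 m³ + 2,759 m³ + 3,677 m³ + 3,701 m³ + 3,219 m³ + 2,213 m³ = 26,390 m³.
26,390 m³ ≤ 28,000 m³, so Class I applies.

Class I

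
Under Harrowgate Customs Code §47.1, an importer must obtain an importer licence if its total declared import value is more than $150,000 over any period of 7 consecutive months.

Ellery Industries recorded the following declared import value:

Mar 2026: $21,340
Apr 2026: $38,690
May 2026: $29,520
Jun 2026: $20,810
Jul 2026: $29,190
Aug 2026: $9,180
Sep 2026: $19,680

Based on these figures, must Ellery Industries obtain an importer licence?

Yes

Total declared import value: $21,340 + $38,690 + $29,520 + $20,810 + $29,190 + $9,180 + $19,680 = $168,410.
$168,410 > $150,000, so the threshold is exceeded.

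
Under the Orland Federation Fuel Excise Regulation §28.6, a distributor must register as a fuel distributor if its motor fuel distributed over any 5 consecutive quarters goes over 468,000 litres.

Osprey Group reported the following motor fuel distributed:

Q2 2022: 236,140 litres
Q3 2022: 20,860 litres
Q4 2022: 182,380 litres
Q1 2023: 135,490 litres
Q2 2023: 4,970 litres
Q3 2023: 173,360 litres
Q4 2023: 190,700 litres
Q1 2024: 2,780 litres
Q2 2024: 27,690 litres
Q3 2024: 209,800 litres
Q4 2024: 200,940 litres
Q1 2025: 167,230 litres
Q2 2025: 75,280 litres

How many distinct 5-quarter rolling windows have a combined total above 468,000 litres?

Q2 2022–Q2 2023: 236,140 litres + 20,860 litres + 182,380 litres + 135,490 litres + 4,970 litres = 579,840 litres (over)
Q3 2022–Q3 2023: 20,860 litres + 182,380 litres + 135,490 litres + 4,970 litres + 173,360 litres = 517,060 litres (over)
Q4 2022–Q4 2023: 182,380 litres + 135,490 litres + 4,970 litres + 173,360 litres + 190,700 litres = 686,900 litres (over)
Q1 2023–Q1 2024: 135,490 litres + 4,970 litres + 173,360 litres + 190,700 litres + 2,780 litres = 507,300 litres (over)
Q2 2023–Q2 2024: 4,970 litres + 173,360 litres + 190,700 litres + 2,780 litres + 27,690 litres = 399,500 litres (under)
Q3 2023–Q3 2024: 173,360 litres + 190,700 litres + 2,780 litres + 27,690 litres + 209,800 litres = 604,330 litres (over)
Q4 2023–Q4 2024: 190,700 litres + 2,780 litres + 27,690 litres + 209,800 litres + 200,940 litres = 631,910 litres (over)
Q1 2024–Q1 2025: 2,780 litres + 27,690 litres + 209,800 litres + 200,940 litres + 167,230 litres = 608,440 litres (over)
Q2 2024–Q2 2025: 27,690 litres + 209,800 litres + 200,940 litres + 167,230 litres + 75,280 litres = 680,940 litres (over)
8 windows exceed the threshold.

8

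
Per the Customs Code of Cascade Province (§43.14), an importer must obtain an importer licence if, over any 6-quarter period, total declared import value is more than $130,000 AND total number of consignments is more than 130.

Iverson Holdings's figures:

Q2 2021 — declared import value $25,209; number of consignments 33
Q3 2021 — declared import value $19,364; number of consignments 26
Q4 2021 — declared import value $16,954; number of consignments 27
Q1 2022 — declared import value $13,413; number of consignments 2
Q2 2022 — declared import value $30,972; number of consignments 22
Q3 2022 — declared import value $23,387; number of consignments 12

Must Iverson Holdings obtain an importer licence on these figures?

No

Total declared import value: $25,209 + $19,364 + $16,954 + $13,413 + $30,972 + $23,387 = $129,299 (≤ $130,000).
Total number of consignments: 33 + 26 + 27 + 2 + 22 + 12 = 122 (≤ 130).
The test is 'and': the rule requires both, and at least one is not exceeded.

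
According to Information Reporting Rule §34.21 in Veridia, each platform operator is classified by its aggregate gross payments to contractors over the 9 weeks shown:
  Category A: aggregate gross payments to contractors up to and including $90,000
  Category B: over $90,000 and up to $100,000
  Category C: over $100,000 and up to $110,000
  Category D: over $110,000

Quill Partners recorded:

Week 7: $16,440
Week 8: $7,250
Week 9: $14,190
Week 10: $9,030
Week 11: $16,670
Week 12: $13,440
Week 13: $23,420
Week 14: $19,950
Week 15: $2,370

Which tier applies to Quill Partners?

Aggregate gross payments to contractors: $16,440 + $7,250 + $14,190 + $9,030 + $16,670 + $13,440 + $23,420 + $19,950 + $2,370 = $122,760.
$122,760 > $110,000, so Category D applies.

Category D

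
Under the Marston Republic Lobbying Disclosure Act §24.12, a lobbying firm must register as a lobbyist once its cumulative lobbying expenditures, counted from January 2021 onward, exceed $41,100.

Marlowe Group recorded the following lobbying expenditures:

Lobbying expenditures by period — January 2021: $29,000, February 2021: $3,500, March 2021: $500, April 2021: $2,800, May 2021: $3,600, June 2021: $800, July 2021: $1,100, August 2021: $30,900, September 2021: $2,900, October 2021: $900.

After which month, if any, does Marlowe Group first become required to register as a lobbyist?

July 2021

Through January 2021: $29,000
Through February 2021: $32,500
Through March 2021: $33,000
Through April 2021: $35,800
Through May 2021: $39,400
Through June 2021: $40,200
Through July 2021: $41,300 ← exceeds threshold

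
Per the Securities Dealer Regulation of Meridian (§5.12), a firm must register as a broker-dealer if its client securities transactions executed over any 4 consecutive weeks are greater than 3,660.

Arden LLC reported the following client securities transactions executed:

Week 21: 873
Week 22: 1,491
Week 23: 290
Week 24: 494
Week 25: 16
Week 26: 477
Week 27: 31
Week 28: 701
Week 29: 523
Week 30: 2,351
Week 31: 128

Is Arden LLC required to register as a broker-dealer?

Yes

Week 21–Week 24: 873 + 1,491 + 290 + 494 = 3,148 (under)
Week 22–Week 25: 1,491 + 290 + 494 + 16 = 2,291 (under)
Week 23–Week 26: 290 + 494 + 16 + 477 = 1,277 (under)
Week 24–Week 27: 494 + 16 + 477 + 31 = 1,018 (under)
Week 25–Week 28: 16 + 477 + 31 + 701 = 1,225 (under)
Week 26–Week 29: 477 + 31 + 701 + 523 = 1,732 (under)
Week 27–Week 30: 31 + 701 + 523 + 2,351 = 3,606 (under)
Week 28–Week 31: 701 + 523 + 2,351 + 128 = 3,703 (over)
At least one window exceeds 3,660.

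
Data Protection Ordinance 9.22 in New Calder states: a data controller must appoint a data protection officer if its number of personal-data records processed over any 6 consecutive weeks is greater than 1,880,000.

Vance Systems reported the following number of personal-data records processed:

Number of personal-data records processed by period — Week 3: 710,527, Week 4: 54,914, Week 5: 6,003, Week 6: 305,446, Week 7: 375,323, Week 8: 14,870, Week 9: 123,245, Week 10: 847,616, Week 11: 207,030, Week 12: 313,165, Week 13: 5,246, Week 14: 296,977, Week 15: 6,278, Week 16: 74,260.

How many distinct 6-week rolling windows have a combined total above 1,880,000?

Week 3–Week 8: 710,527 + 54,914 + 6,003 + 305,446 + 375,323 + 14,870 = 1,467,083 (under)
Week 4–Week 9: 54,914 + 6,003 + 305,446 + 375,323 + 14,870 + 123,245 = 879,801 (under)
Week 5–Week 10: 6,003 + 305,446 + 375,323 + 14,870 + 123,245 + 847,616 = 1,672,503 (under)
Week 6–Week 11: 305,446 + 375,323 + 14,870 + 123,245 + 847,616 + 207,030 = 1,873,530 (under)
Week 7–Week 12: 375,323 + 14,870 + 123,245 + 847,616 + 207,030 + 313,165 = 1,881,249 (over)
Week 8–Week 13: 14,870 + 123,245 + 847,616 + 207,030 + 313,165 + 5,246 = 1,511,172 (under)
Week 9–Week 14: 123,245 + 847,616 + 207,030 + 313,165 + 5,246 + 296,977 = 1,793,279 (under)
Week 10–Week 15: 847,616 + 207,030 + 313,165 + 5,246 + 296,977 + 6,278 = 1,676,312 (under)
Week 11–Week 16: 207,030 + 313,165 + 5,246 + 296,977 + 6,278 + 74,260 = 902,956 (under)
1 window exceeds the threshold.

1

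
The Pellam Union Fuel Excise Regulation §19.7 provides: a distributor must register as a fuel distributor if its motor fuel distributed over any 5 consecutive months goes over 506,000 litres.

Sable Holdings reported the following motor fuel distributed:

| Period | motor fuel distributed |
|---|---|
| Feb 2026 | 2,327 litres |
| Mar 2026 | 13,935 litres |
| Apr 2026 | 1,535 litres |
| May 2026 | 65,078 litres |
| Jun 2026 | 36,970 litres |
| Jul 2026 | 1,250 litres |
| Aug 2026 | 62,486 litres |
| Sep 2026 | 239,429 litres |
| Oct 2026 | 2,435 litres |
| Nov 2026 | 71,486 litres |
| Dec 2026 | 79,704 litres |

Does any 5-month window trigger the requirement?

No

Feb 2026–Jun 2026: 2,327 litres + 13,935 litres + 1,535 litres + 65,078 litres + 36,970 litres = 119,845 litres (under)
Mar 2026–Jul 2026: 13,935 litres + 1,535 litres + 65,078 litres + 36,970 litres + 1,250 litres = 118,768 litres (under)
Apr 2026–Aug 2026: 1,535 litres + 65,078 litres + 36,970 litres + 1,250 litres + 62,486 litres = 167,319 litres (under)
May 2026–Sep 2026: 65,078 litres + 36,970 litres + 1,250 litres + 62,486 litres + 239,429 litres = 405,213 litres (under)
Jun 2026–Oct 2026: 36,970 litres + 1,250 litres + 62,486 litres + 239,429 litres + 2,435 litres = 342,570 litres (under)
Jul 2026–Nov 2026: 1,250 litres + 62,486 litres + 239,429 litres + 2,435 litres + 71,486 litres = 377,086 litres (under)
Aug 2026–Dec 2026: 62,486 litres + 239,429 litres + 2,435 litres + 71,486 litres + 79,704 litres = 455,540 litres (under)
No window exceeds 506,000 litres.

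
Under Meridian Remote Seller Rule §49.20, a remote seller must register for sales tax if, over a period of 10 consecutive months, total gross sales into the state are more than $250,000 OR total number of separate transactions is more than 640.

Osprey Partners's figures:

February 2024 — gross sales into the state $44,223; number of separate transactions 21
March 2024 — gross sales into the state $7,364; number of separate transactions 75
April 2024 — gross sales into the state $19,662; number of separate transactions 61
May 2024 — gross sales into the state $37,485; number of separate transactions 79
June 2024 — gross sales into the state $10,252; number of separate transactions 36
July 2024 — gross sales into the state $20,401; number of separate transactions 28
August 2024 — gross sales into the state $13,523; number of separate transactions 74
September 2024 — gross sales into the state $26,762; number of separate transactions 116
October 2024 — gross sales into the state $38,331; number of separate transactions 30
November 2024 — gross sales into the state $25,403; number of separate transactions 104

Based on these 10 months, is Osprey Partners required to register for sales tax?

Total gross sales into the state: $44,223 + $7,364 + $19,662 + $37,485 + $10,252 + $20,401 + $13,523 + $26,762 + $38,331 + $25,403 = $243,406 (≤ $250,000).
Total number of separate transactions: 21 + 75 + 61 + 79 + 36 + 28 + 74 + 116 + 30 + 104 = 624 (≤ 640).
The test is 'or': neither threshold is exceeded.

No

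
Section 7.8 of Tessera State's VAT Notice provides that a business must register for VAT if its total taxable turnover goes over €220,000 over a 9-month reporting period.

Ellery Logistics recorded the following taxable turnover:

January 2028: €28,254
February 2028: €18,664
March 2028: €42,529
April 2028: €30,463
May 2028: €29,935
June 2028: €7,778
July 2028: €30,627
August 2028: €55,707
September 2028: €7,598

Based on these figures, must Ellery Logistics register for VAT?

Total taxable turnover: €28,254 + €18,664 + €42,529 + €30,463 + €29,935 + €7,778 + €30,627 + €55,707 + €7,598 = €251,555.
€251,555 > €220,000, so the threshold is exceeded.

Yes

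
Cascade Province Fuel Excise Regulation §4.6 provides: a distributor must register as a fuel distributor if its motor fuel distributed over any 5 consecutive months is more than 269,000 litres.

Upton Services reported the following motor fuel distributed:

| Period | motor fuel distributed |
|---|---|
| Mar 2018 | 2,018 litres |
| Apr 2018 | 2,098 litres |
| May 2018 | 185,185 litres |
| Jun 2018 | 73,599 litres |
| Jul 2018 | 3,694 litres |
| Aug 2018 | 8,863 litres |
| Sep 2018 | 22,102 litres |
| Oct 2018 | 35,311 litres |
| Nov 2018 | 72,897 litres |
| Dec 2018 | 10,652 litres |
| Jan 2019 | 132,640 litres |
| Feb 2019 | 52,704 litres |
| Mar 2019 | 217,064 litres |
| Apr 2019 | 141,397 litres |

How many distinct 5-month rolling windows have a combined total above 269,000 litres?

Mar 2018–Jul 2018: 2,018 litres + 2,098 litres + 185,185 litres + 73,599 litres + 3,694 litres = 266,594 litres (under)
Apr 2018–Aug 2018: 2,098 litres + 185,185 litres + 73,599 litres + 3,694 litres + 8,863 litres = 273,439 litres (over)
May 2018–Sep 2018: 185,185 litres + 73,599 litres + 3,694 litres + 8,863 litres + 22,102 litres = 293,443 litres (over)
Jun 2018–Oct 2018: 73,599 litres + 3,694 litres + 8,863 litres + 22,102 litres + 35,311 litres = 143,569 litres (under)
Jul 2018–Nov 2018: 3,694 litres + 8,863 litres + 22,102 litres + 35,311 litres + 72,897 litres = 142,867 litres (under)
Aug 2018–Dec 2018: 8,863 litres + 22,102 litres + 35,311 litres + 72,897 litres + 10,652 litres = 149,825 litres (under)
Sep 2018–Jan 2019: 22,102 litres + 35,311 litres + 72,897 litres + 10,652 litres + 132,640 litres = 273,602 litres (over)
Oct 2018–Feb 2019: 35,311 litres + 72,897 litres + 10,652 litres + 132,640 litres + 52,704 litres = 304,204 litres (over)
Nov 2018–Mar 2019: 72,897 litres + 10,652 litres + 132,640 litres + 52,704 litres + 217,064 litres = 485,957 litres (over)
Dec 2018–Apr 2019: 10,652 litres + 132,640 litres + 52,704 litres + 217,064 litres + 141,397 litres = 554,457 litres (over)
6 windows exceed the threshold.

6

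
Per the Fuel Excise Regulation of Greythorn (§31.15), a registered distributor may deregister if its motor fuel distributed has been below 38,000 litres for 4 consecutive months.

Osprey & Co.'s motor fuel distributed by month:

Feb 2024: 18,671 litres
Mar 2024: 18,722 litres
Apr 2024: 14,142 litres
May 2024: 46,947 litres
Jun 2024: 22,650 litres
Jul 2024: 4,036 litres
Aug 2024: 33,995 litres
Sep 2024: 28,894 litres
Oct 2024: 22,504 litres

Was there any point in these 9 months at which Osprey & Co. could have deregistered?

Yes

Months below 38,000 litres: Feb 2024, Mar 2024, Apr 2024, Jun 2024, Jul 2024, Aug 2024, Sep 2024, Oct 2024.
Longest run of consecutive months below the threshold: 5.
5 ≥ 4, so Osprey & Co. became eligible.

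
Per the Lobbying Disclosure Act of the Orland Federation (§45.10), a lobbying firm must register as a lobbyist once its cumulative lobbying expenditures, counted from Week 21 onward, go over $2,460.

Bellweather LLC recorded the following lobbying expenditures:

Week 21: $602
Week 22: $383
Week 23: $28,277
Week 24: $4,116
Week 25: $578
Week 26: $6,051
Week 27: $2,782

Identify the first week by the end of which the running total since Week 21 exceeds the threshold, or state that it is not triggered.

Through Week 21: $602
Through Week 22: $985
Through Week 23: $29,262 ← exceeds threshold

Week 23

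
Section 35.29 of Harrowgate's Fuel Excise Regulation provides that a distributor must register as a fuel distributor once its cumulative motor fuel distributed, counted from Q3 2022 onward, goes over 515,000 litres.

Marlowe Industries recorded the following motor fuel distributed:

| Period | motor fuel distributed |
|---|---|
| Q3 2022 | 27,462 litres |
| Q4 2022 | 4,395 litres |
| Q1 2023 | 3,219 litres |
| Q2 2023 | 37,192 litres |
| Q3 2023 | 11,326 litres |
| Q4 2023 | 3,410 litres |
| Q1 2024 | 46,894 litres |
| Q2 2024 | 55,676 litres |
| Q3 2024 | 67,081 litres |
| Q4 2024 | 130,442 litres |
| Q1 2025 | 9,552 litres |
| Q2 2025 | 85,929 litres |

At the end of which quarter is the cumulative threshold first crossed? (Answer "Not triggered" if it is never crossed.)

Not triggered

Through Q3 2022: 27,462 litres
Through Q4 2022: 31,857 litres
Through Q1 2023: 35,076 litres
Through Q2 2023: 72,268 litres
Through Q3 2023: 83,594 litres
Through Q4 2023: 87,004 litres
Through Q1 2024: 133,898 litres
Through Q2 2024: 189,574 litres
Through Q3 2024: 256,655 litres
Through Q4 2024: 387,097 litres
Through Q1 2025: 396,649 litres
Through Q2 2025: 482,578 litres
Final cumulative total 482,578 litres ≤ 515,000 litres; the threshold is never exceeded.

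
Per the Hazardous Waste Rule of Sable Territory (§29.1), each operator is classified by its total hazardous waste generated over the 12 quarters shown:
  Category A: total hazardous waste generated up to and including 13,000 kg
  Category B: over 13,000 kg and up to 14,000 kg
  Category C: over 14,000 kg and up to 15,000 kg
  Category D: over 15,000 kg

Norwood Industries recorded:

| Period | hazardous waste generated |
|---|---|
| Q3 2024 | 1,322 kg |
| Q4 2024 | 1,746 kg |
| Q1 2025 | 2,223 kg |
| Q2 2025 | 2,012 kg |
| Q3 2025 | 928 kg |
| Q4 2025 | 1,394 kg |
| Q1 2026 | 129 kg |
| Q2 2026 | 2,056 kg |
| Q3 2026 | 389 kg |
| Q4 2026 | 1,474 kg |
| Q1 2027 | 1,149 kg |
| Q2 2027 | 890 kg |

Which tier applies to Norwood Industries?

Category D

Total hazardous waste generated: 1,322 kg + 1,746 kg + 2,223 kg + 2,012 kg + 928 kg + 1,394 kg + 129 kg + 2,056 kg + 389 kg + 1,474 kg + 1,149 kg + 890 kg = 15,712 kg.
15,712 kg > 15,000 kg, so Category D applies.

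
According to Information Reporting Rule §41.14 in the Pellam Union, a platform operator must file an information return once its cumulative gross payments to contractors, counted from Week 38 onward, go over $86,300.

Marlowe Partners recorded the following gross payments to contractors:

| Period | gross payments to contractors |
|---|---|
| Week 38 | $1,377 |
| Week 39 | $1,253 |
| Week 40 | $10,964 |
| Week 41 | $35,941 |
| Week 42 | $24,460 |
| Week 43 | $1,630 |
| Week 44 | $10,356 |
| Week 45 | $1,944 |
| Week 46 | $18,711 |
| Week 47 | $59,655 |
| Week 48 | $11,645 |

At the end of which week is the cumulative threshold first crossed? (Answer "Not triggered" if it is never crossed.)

Through Week 38: $1,377
Through Week 39: $2,630
Through Week 40: $13,594
Through Week 41: $49,535
Through Week 42: $73,995
Through Week 43: $75,625
Through Week 44: $85,981
Through Week 45: $87,925 ← exceeds threshold

Week 45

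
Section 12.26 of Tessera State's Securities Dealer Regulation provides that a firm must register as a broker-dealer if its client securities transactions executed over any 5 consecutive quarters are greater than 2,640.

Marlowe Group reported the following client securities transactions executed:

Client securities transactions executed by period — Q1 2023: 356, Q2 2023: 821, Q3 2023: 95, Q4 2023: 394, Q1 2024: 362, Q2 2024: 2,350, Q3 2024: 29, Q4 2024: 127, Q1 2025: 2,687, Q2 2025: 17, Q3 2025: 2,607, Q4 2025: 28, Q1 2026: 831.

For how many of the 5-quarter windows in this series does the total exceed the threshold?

Q1 2023–Q1 2024: 356 + 821 + 95 + 394 + 362 = 2,028 (under)
Q2 2023–Q2 2024: 821 + 95 + 394 + 362 + 2,350 = 4,022 (over)
Q3 2023–Q3 2024: 95 + 394 + 362 + 2,350 + 29 = 3,230 (over)
Q4 2023–Q4 2024: 394 + 362 + 2,350 + 29 + 127 = 3,262 (over)
Q1 2024–Q1 2025: 362 + 2,350 + 29 + 127 + 2,687 = 5,555 (over)
Q2 2024–Q2 2025: 2,350 + 29 + 127 + 2,687 + 17 = 5,210 (over)
Q3 2024–Q3 2025: 29 + 127 + 2,687 + 17 + 2,607 = 5,467 (over)
Q4 2024–Q4 2025: 127 + 2,687 + 17 + 2,607 + 28 = 5,466 (over)
Q1 2025–Q1 2026: 2,687 + 17 + 2,607 + 28 + 831 = 6,170 (over)
8 windows exceed the threshold.

8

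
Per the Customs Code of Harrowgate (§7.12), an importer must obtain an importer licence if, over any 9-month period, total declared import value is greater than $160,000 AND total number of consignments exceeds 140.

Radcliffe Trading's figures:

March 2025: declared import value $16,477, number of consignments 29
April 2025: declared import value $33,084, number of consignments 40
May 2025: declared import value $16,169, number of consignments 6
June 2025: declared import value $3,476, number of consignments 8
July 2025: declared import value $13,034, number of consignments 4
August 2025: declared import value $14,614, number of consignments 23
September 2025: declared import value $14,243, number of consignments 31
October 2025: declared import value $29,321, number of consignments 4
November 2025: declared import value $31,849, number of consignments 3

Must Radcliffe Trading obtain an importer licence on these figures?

Total declared import value: $16,477 + $33,084 + $16,169 + $3,476 + $13,034 + $14,614 + $14,243 + $29,321 + $31,849 = $172,267 (> $160,000).
Total number of consignments: 29 + 40 + 6 + 8 + 4 + 23 + 31 + 4 + 3 = 148 (> 140).
The test is 'and': both thresholds are exceeded.

Yes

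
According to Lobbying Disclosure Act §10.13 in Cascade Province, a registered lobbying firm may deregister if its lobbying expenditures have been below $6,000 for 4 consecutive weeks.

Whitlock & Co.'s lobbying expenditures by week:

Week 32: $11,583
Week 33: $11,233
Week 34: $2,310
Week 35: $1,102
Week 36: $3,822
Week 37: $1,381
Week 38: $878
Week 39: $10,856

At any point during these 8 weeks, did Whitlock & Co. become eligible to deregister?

Yes

Weeks below $6,000: Week 34, Week 35, Week 36, Week 37, Week 38.
Longest run of consecutive weeks below the threshold: 5.
5 ≥ 4, so Whitlock & Co. became eligible.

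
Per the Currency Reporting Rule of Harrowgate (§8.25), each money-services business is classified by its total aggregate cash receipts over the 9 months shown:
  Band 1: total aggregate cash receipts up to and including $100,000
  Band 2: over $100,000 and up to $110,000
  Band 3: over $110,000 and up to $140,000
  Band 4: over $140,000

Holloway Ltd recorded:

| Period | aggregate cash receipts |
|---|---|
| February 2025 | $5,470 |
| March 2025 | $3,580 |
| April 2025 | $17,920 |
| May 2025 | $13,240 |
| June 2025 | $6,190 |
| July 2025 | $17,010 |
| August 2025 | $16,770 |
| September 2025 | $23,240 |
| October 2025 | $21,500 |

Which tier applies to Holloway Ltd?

Total aggregate cash receipts: $5,470 + $3,580 + $17,920 + $13,240 + $6,190 + $17,010 + $16,770 + $23,240 + $21,500 = $124,920.
$110,000 < $124,920 ≤ $140,000, so Band 3 applies.

Band 3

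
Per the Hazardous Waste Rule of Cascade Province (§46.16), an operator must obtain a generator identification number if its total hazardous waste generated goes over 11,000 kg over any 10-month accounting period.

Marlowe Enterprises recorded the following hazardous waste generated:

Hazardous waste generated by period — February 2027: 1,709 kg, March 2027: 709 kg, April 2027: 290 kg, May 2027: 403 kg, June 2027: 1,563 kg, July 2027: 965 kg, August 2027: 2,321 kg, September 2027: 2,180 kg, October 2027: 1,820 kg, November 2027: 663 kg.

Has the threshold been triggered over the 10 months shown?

Yes

Total hazardous waste generated: 1,709 kg + 709 kg + 290 kg + 403 kg + 1,563 kg + 965 kg + 2,321 kg + 2,180 kg + 1,820 kg + 663 kg = 12,623 kg.
12,623 kg > 11,000 kg, so the threshold is exceeded.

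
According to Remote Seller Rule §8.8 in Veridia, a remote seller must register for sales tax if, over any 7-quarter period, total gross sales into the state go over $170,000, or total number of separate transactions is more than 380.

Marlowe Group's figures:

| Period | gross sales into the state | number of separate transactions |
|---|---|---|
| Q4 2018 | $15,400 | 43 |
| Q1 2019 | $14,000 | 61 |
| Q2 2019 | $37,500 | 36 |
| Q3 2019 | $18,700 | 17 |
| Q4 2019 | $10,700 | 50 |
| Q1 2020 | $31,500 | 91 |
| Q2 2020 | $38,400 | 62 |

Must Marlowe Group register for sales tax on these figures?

Total gross sales into the state: $15,400 + $14,000 + $37,500 + $18,700 + $10,700 + $31,500 + $38,400 = $166,200 (≤ $170,000).
Total number of separate transactions: 43 + 61 + 36 + 17 + 50 + 91 + 62 = 360 (≤ 380).
The test is 'or': neither threshold is exceeded.

No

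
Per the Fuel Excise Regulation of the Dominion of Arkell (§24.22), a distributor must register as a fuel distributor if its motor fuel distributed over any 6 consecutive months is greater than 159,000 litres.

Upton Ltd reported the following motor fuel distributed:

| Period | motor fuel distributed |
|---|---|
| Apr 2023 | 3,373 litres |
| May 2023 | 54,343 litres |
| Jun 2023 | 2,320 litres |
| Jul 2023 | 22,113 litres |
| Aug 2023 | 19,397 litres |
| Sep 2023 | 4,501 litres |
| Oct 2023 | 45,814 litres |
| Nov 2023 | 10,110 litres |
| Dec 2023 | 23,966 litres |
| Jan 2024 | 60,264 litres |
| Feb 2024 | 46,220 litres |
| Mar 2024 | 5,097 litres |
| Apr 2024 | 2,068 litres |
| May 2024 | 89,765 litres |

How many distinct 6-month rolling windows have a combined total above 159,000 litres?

4

Apr 2023–Sep 2023: 3,373 litres + 54,343 litres + 2,320 litres + 22,113 litres + 19,397 litres + 4,501 litres = 106,047 litres (under)
May 2023–Oct 2023: 54,343 litres + 2,320 litres + 22,113 litres + 19,397 litres + 4,501 litres + 45,814 litres = 148,488 litres (under)
Jun 2023–Nov 2023: 2,320 litres + 22,113 litres + 19,397 litres + 4,501 litres + 45,814 litres + 10,110 litres = 104,255 litres (under)
Jul 2023–Dec 2023: 22,113 litres + 19,397 litres + 4,501 litres + 45,814 litres + 10,110 litres + 23,966 litres = 125,901 litres (under)
Aug 2023–Jan 2024: 19,397 litres + 4,501 litres + 45,814 litres + 10,110 litres + 23,966 litres + 60,264 litres = 164,052 litres (over)
Sep 2023–Feb 2024: 4,501 litres + 45,814 litres + 10,110 litres + 23,966 litres + 60,264 litres + 46,220 litres = 190,875 litres (over)
Oct 2023–Mar 2024: 45,814 litres + 10,110 litres + 23,966 litres + 60,264 litres + 46,220 litres + 5,097 litres = 191,471 litres (over)
Nov 2023–Apr 2024: 10,110 litres + 23,966 litres + 60,264 litres + 46,220 litres + 5,097 litres + 2,068 litres = 147,725 litres (under)
Dec 2023–May 2024: 23,966 litres + 60,264 litres + 46,220 litres + 5,097 litres + 2,068 litres + 89,765 litres = 227,380 litres (over)
4 windows exceed the threshold.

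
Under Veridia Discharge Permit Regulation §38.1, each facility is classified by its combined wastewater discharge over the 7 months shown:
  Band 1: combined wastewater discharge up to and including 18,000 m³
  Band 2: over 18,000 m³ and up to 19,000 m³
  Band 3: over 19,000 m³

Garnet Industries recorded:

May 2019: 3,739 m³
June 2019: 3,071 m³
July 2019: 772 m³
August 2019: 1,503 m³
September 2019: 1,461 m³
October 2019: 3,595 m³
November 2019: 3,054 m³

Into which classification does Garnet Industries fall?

Combined wastewater discharge: 3,739 m³ + 3,071 m³ + 772 m³ + 1,503 m³ + 1,461 m³ + 3,595 m³ + 3,054 m³ = 17,195 m³.
17,195 m³ ≤ 18,000 m³, so Band 1 applies.

Band 1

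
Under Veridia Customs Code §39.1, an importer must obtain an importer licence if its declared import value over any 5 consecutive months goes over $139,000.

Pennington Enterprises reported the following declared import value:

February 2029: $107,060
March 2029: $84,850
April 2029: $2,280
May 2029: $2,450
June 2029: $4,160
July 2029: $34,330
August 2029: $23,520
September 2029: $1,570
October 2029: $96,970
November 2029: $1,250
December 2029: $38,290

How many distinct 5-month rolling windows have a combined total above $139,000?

4

February 2029–June 2029: $107,060 + $84,850 + $2,280 + $2,450 + $4,160 = $200,800 (over)
March 2029–July 2029: $84,850 + $2,280 + $2,450 + $4,160 + $34,330 = $128,070 (under)
April 2029–August 2029: $2,280 + $2,450 + $4,160 + $34,330 + $23,520 = $66,740 (under)
May 2029–September 2029: $2,450 + $4,160 + $34,330 + $23,520 + $1,570 = $66,030 (under)
June 2029–October 2029: $4,160 + $34,330 + $23,520 + $1,570 + $96,970 = $160,550 (over)
July 2029–November 2029: $34,330 + $23,520 + $1,570 + $96,970 + $1,250 = $157,640 (over)
August 2029–December 2029: $23,520 + $1,570 + $96,970 + $1,250 + $38,290 = $161,600 (over)
4 windows exceed the threshold.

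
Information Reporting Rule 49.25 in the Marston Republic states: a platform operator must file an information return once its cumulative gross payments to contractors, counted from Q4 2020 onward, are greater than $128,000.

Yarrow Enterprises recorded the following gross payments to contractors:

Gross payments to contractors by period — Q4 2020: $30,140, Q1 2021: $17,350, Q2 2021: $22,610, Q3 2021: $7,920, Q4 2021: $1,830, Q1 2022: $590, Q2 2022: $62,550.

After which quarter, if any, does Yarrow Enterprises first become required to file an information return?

Through Q4 2020: $30,140
Through Q1 2021: $47,490
Through Q2 2021: $70,100
Through Q3 2021: $78,020
Through Q4 2021: $79,850
Through Q1 2022: $80,440
Through Q2 2022: $142,990 ← exceeds threshold

Q2 2022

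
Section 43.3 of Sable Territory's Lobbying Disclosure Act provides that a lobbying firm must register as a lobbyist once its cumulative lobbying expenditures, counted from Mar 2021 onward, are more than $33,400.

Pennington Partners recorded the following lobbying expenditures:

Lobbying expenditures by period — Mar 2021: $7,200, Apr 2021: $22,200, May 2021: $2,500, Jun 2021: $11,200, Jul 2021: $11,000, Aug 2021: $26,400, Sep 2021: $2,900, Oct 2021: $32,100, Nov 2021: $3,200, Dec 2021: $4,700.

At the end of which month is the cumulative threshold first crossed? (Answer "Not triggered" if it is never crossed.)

Through Mar 2021: $7,200
Through Apr 2021: $29,400
Through May 2021: $31,900
Through Jun 2021: $43,100 ← exceeds threshold

Jun 2021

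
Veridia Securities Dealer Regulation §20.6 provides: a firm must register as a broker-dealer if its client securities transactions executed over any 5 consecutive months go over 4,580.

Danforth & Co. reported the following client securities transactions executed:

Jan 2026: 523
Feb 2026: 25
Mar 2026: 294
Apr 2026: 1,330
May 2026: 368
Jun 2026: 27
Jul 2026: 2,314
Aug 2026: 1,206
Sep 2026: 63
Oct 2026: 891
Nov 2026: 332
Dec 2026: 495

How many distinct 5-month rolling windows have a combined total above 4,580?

2

Jan 2026–May 2026: 523 + 25 + 294 + 1,330 + 368 = 2,540 (under)
Feb 2026–Jun 2026: 25 + 294 + 1,330 + 368 + 27 = 2,044 (under)
Mar 2026–Jul 2026: 294 + 1,330 + 368 + 27 + 2,314 = 4,333 (under)
Apr 2026–Aug 2026: 1,330 + 368 + 27 + 2,314 + 1,206 = 5,245 (over)
May 2026–Sep 2026: 368 + 27 + 2,314 + 1,206 + 63 = 3,978 (under)
Jun 2026–Oct 2026: 27 + 2,314 + 1,206 + 63 + 891 = 4,501 (under)
Jul 2026–Nov 2026: 2,314 + 1,206 + 63 + 891 + 332 = 4,806 (over)
Aug 2026–Dec 2026: 1,206 + 63 + 891 + 332 + 495 = 2,987 (under)
2 windows exceed the threshold.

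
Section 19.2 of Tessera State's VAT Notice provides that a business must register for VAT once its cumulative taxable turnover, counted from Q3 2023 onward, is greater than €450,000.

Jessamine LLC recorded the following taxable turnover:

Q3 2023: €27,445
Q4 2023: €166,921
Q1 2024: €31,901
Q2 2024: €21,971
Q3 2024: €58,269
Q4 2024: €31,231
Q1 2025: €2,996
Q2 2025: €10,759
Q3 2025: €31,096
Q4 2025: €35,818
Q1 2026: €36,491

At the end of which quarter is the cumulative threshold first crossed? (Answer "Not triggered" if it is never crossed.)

Q1 2026

Through Q3 2023: €27,445
Through Q4 2023: €194,366
Through Q1 2024: €226,267
Through Q2 2024: €248,238
Through Q3 2024: €306,507
Through Q4 2024: €337,738
Through Q1 2025: €340,734
Through Q2 2025: €351,493
Through Q3 2025: €382,589
Through Q4 2025: €418,407
Through Q1 2026: €454,898 ← exceeds threshold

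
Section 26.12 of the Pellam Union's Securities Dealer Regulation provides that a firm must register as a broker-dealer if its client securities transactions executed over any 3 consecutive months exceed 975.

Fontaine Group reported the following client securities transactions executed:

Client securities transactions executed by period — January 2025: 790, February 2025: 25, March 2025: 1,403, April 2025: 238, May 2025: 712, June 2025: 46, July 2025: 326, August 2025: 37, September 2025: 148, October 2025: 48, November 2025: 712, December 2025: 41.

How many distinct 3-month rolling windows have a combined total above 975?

January 2025–March 2025: 790 + 25 + 1,403 = 2,218 (over)
February 2025–April 2025: 25 + 1,403 + 238 = 1,666 (over)
March 2025–May 2025: 1,403 + 238 + 712 = 2,353 (over)
April 2025–June 2025: 238 + 712 + 46 = 996 (over)
May 2025–July 2025: 712 + 46 + 326 = 1,084 (over)
June 2025–August 2025: 46 + 326 + 37 = 409 (under)
July 2025–September 2025: 326 + 37 + 148 = 511 (under)
August 2025–October 2025: 37 + 148 + 48 = 233 (under)
September 2025–November 2025: 148 + 48 + 712 = 908 (under)
October 2025–December 2025: 48 + 712 + 41 = 801 (under)
5 windows exceed the threshold.

5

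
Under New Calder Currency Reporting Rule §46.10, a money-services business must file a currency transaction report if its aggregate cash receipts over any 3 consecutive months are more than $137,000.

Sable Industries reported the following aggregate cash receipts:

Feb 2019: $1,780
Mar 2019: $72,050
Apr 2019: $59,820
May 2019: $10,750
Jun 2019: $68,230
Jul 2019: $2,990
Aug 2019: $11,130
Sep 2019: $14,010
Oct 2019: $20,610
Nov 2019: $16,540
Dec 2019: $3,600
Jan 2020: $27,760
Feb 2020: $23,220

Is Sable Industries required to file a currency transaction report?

Yes

Feb 2019–Apr 2019: $1,780 + $72,050 + $59,820 = $133,650 (under)
Mar 2019–May 2019: $72,050 + $59,820 + $10,750 = $142,620 (over)
Apr 2019–Jun 2019: $59,820 + $10,750 + $68,230 = $138,800 (over)
May 2019–Jul 2019: $10,750 + $68,230 + $2,990 = $81,970 (under)
Jun 2019–Aug 2019: $68,230 + $2,990 + $11,130 = $82,350 (under)
Jul 2019–Sep 2019: $2,990 + $11,130 + $14,010 = $28,130 (under)
Aug 2019–Oct 2019: $11,130 + $14,010 + $20,610 = $45,750 (under)
Sep 2019–Nov 2019: $14,010 + $20,610 + $16,540 = $51,160 (under)
Oct 2019–Dec 2019: $20,610 + $16,540 + $3,600 = $40,750 (under)
Nov 2019–Jan 2020: $16,540 + $3,600 + $27,760 = $47,900 (under)
Dec 2019–Feb 2020: $3,600 + $27,760 + $23,220 = $54,580 (under)
At least one window exceeds $137,000.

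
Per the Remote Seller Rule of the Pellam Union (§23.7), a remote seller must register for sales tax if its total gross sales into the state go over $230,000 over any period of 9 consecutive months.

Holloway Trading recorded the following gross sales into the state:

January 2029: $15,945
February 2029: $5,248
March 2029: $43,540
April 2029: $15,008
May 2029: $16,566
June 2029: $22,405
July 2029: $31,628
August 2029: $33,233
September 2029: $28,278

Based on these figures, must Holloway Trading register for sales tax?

No

Total gross sales into the state: $15,945 + $5,248 + $43,540 + $15,008 + $16,566 + $22,405 + $31,628 + $33,233 + $28,278 = $211,851.
$211,851 ≤ $230,000, so the threshold is not exceeded.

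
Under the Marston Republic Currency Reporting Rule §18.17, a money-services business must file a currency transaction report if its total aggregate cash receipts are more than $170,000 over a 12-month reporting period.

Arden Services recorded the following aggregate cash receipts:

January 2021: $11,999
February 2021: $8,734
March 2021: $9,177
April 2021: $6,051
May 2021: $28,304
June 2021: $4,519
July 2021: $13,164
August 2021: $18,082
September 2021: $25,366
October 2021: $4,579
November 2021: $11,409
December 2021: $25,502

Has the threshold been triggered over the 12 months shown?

Total aggregate cash receipts: $11,999 + $8,734 + $9,177 + $6,051 + $28,304 + $4,519 + $13,164 + $18,082 + $25,366 + $4,579 + $11,409 + $25,502 = $166,886.
$166,886 ≤ $170,000, so the threshold is not exceeded.

No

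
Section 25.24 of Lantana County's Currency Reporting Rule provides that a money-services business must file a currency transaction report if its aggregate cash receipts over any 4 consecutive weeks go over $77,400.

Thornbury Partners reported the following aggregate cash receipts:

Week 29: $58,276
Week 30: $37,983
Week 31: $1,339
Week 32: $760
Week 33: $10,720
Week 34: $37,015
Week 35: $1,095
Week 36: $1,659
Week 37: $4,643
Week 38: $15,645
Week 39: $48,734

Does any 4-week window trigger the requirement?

Yes

Week 29–Week 32: $58,276 + $37,983 + $1,339 + $760 = $98,358 (over)
Week 30–Week 33: $37,983 + $1,339 + $760 + $10,720 = $50,802 (under)
Week 31–Week 34: $1,339 + $760 + $10,720 + $37,015 = $49,834 (under)
Week 32–Week 35: $760 + $10,720 + $37,015 + $1,095 = $49,590 (under)
Week 33–Week 36: $10,720 + $37,015 + $1,095 + $1,659 = $50,489 (under)
Week 34–Week 37: $37,015 + $1,095 + $1,659 + $4,643 = $44,412 (under)
Week 35–Week 38: $1,095 + $1,659 + $4,643 + $15,645 = $23,042 (under)
Week 36–Week 39: $1,659 + $4,643 + $15,645 + $48,734 = $70,681 (under)
At least one window exceeds $77,400.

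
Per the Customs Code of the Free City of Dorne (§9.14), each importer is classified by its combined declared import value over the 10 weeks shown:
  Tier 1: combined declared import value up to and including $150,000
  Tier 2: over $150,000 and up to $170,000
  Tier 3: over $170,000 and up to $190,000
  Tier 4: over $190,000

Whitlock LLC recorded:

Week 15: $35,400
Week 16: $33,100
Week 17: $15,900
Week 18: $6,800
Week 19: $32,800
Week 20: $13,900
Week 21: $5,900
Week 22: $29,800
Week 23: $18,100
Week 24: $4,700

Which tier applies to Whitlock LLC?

Combined declared import value: $35,400 + $33,100 + $15,900 + $6,800 + $32,800 + $13,900 + $5,900 + $29,800 + $18,100 + $4,700 = $196,400.
$196,400 > $190,000, so Tier 4 applies.

Tier 4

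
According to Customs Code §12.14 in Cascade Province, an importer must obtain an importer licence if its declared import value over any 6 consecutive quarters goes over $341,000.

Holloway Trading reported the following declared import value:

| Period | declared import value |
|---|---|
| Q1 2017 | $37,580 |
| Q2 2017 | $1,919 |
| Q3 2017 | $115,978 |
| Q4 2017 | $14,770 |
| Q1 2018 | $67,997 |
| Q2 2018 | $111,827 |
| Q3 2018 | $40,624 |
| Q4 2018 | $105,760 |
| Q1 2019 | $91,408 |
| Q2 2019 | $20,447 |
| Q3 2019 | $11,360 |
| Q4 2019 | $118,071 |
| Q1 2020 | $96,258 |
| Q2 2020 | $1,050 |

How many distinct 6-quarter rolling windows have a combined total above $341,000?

8

Q1 2017–Q2 2018: $37,580 + $1,919 + $115,978 + $14,770 + $67,997 + $111,827 = $350,071 (over)
Q2 2017–Q3 2018: $1,919 + $115,978 + $14,770 + $67,997 + $111,827 + $40,624 = $353,115 (over)
Q3 2017–Q4 2018: $115,978 + $14,770 + $67,997 + $111,827 + $40,624 + $105,760 = $456,956 (over)
Q4 2017–Q1 2019: $14,770 + $67,997 + $111,827 + $40,624 + $105,760 + $91,408 = $432,386 (over)
Q1 2018–Q2 2019: $67,997 + $111,827 + $40,624 + $105,760 + $91,408 + $20,447 = $438,063 (over)
Q2 2018–Q3 2019: $111,827 + $40,624 + $105,760 + $91,408 + $20,447 + $11,360 = $381,426 (over)
Q3 2018–Q4 2019: $40,624 + $105,760 + $91,408 + $20,447 + $11,360 + $118,071 = $387,670 (over)
Q4 2018–Q1 2020: $105,760 + $91,408 + $20,447 + $11,360 + $118,071 + $96,258 = $443,304 (over)
Q1 2019–Q2 2020: $91,408 + $20,447 + $11,360 + $118,071 + $96,258 + $1,050 = $338,594 (under)
8 windows exceed the threshold.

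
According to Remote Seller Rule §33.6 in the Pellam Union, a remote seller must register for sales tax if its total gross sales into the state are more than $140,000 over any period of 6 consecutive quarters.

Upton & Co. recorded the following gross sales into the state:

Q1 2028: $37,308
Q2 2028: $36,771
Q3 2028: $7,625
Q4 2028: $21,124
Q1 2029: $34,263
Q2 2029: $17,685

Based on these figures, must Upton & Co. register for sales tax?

Total gross sales into the state: $37,308 + $36,771 + $7,625 + $21,124 + $34,263 + $17,685 = $154,776.
$154,776 > $140,000, so the threshold is exceeded.

Yes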